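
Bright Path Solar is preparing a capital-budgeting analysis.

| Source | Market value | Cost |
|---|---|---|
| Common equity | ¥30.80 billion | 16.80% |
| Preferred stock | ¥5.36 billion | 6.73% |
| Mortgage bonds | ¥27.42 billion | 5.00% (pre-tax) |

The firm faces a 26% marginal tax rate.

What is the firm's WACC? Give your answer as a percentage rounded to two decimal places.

10.30%

Total capital V = 30.8 + 5.36 + 27.42 = 63.58.
Equity: weight = 30.8/63.58 = 0.4844; cost = 16.8%.
Preferred: weight = 5.36/63.58 = 0.0843; cost = 6.73%.
Mortgage bonds: weight = 27.42/63.58 = 0.4313; after-tax cost = 5% × (1 − 26%) = 3.7000%.
WACC = 0.4844 × 16.8000% + 0.0843 × 6.7300% + 0.4313 × 3.7000% = 10.3015%.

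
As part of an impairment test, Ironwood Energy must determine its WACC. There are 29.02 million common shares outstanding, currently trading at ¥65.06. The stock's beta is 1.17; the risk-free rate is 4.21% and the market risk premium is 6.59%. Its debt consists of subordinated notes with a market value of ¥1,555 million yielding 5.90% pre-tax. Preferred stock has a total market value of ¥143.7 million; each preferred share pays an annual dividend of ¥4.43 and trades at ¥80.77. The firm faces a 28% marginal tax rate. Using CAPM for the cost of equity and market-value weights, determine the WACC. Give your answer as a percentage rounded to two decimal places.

8.34%

Cost of equity via CAPM: Re = 4.21% + 1.17 × 6.59% = 11.9203%.
Cost of preferred: Rp = 4.43 / 80.77 = 5.4847%.
Market value of equity E = 65.06 × 29.02m = 1888.0412m.
Total capital V = 1888.0412 + 143.7 + 1555 = 3586.7412.
Equity: weight = 1888.0412/3586.7412 = 0.5264; cost = 11.9203%.
Preferred: weight = 143.7/3586.7412 = 0.0401; cost = 5.4847%.
Subordinated notes: weight = 1555/3586.7412 = 0.4335; after-tax cost = 5.9% × (1 − 28%) = 4.2480%.
WACC = 0.5264 × 11.9203% + 0.0401 × 5.4847% + 0.4335 × 4.2480% = 8.3362%.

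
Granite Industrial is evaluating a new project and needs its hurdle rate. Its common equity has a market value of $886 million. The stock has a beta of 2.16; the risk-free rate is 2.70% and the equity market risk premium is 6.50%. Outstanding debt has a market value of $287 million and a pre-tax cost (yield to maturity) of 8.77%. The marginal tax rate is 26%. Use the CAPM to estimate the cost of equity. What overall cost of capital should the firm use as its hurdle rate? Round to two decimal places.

Cost of equity via CAPM: Re = 2.7% + 2.16 × 6.5% = 16.7400%.
Total capital V = 886 + 287 = 1173.
Equity: weight = 886/1173 = 0.7553; cost = 16.74%.
Debt: weight = 287/1173 = 0.2447; after-tax cost = 8.77% × (1 − 26%) = 6.4898%.
WACC = 0.7553 × 16.7400% + 0.2447 × 6.4898% = 14.2321%.

14.23%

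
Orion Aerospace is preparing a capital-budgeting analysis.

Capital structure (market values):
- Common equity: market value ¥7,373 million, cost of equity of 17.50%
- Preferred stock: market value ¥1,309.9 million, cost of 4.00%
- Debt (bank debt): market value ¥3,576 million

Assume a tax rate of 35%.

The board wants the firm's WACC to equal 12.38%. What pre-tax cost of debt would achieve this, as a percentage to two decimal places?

7.53%

Total capital V = 7373 + 1309.9 + 3576 = 12258.9.
Equity weight = 7373/12258.9 = 0.6014.
Preferred weight = 1309.9/12258.9 = 0.1069.
Bank debt weight = 3576/12258.9 = 0.2917.
Equity contribution = 0.6014 × 17.5% = 10.5252%.
Preferred contribution = 0.1069 × 4% = 0.4274%.
Remaining for debt = 12.38% − 10.9526% = 1.4274%.
Rd × (1 − 35%) × 0.2917 = 1.4274%  ⇒  Rd = 7.5280%.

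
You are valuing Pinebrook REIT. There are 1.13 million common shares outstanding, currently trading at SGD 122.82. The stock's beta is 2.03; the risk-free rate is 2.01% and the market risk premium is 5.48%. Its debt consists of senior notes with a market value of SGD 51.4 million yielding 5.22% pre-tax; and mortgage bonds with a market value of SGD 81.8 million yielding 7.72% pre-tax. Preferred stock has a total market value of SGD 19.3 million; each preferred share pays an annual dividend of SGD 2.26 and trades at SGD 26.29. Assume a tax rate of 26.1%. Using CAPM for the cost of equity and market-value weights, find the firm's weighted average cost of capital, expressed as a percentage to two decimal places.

9.11%

Cost of equity via CAPM: Re = 2.01% + 2.03 × 5.48% = 13.1344%.
Cost of preferred: Rp = 2.26 / 26.29 = 8.5964%.
Market value of equity E = 122.82 × 1.13m = 138.7866m.
Total capital V = 138.7866 + 19.3 + 51.4 + 81.8 = 291.2866.
Equity: weight = 138.7866/291.2866 = 0.4765; cost = 13.1344%.
Preferred: weight = 19.3/291.2866 = 0.0663; cost = 8.5964%.
Senior notes: weight = 51.4/291.2866 = 0.1765; after-tax cost = 5.22% × (1 − 26.1%) = 3.8576%.
Mortgage bonds: weight = 81.8/291.2866 = 0.2808; after-tax cost = 7.72% × (1 − 26.1%) = 5.7051%.
WACC = 0.4765 × 13.1344% + 0.0663 × 8.5964% + 0.1765 × 3.8576% + 0.2808 × 5.7051% = 9.1104%.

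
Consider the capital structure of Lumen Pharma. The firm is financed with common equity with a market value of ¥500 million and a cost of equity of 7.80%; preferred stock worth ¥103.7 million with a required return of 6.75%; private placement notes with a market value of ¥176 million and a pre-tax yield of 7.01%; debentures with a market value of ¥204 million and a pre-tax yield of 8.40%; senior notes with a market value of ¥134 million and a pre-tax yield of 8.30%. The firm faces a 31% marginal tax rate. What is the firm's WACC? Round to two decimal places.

Total capital V = 500 + 103.7 + 176 + 204 + 134 = 1117.7.
Equity: weight = 500/1117.7 = 0.4473; cost = 7.8%.
Preferred: weight = 103.7/1117.7 = 0.0928; cost = 6.75%.
Private placement notes: weight = 176/1117.7 = 0.1575; after-tax cost = 7.01% × (1 − 31%) = 4.8369%.
Debentures: weight = 204/1117.7 = 0.1825; after-tax cost = 8.4% × (1 − 31%) = 5.7960%.
Senior notes: weight = 134/1117.7 = 0.1199; after-tax cost = 8.3% × (1 − 31%) = 5.7270%.
WACC = 0.4473 × 7.8000% + 0.0928 × 6.7500% + 0.1575 × 4.8369% + 0.1825 × 5.7960% + 0.1199 × 5.7270% = 6.6217%.

6.62%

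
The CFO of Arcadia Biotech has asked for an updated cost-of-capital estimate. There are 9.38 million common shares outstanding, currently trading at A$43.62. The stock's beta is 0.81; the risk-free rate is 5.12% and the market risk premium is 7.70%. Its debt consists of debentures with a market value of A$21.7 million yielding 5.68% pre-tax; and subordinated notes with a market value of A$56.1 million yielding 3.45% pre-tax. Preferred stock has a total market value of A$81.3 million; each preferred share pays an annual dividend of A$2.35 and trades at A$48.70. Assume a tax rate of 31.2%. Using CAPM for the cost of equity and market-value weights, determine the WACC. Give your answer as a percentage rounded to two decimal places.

Cost of equity via CAPM: Re = 5.12% + 0.81 × 7.7% = 11.3570%.
Cost of preferred: Rp = 2.35 / 48.7 = 4.8255%.
Market value of equity E = 43.62 × 9.38m = 409.1556m.
Total capital V = 409.1556 + 81.3 + 21.7 + 56.1 = 568.2556.
Equity: weight = 409.1556/568.2556 = 0.7200; cost = 11.357%.
Preferred: weight = 81.3/568.2556 = 0.1431; cost = 4.8255%.
Debentures: weight = 21.7/568.2556 = 0.0382; after-tax cost = 5.68% × (1 − 31.2%) = 3.9078%.
Subordinated notes: weight = 56.1/568.2556 = 0.0987; after-tax cost = 3.45% × (1 − 31.2%) = 2.3736%.
WACC = 0.7200 × 11.3570% + 0.1431 × 4.8255% + 0.0382 × 3.9078% + 0.0987 × 2.3736% = 9.2512%.

9.25%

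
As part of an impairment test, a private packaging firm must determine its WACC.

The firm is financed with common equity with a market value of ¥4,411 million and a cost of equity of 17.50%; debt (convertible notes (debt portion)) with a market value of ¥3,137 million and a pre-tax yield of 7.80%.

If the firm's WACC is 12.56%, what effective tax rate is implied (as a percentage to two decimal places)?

Total capital V = 4411 + 3137 = 7548.
Equity weight = 4411/7548 = 0.5844.
Convertible notes (debt portion) weight = 3137/7548 = 0.4156.
Equity contribution = 0.5844 × 17.5% = 10.2269%.
Debt contribution must be 12.56% − 10.2269% = 2.3331%.
0.4156 × 7.8% × (1 − T) = 2.3331%  ⇒  (1 − T) = 0.7197.
T = 28.0287%.

28.03%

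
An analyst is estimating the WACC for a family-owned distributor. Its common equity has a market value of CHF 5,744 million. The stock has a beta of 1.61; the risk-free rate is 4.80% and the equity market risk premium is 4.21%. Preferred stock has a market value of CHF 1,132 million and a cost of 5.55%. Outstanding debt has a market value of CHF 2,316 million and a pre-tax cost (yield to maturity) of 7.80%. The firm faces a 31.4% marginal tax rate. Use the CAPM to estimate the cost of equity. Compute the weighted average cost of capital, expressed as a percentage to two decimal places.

9.27%

Cost of equity via CAPM: Re = 4.8% + 1.61 × 4.21% = 11.5781%.
Total capital V = 5744 + 1132 + 2316 = 9192.
Equity: weight = 5744/9192 = 0.6249; cost = 11.5781%.
Preferred: weight = 1132/9192 = 0.1232; cost = 5.55%.
Debt: weight = 2316/9192 = 0.2520; after-tax cost = 7.8% × (1 − 31.4%) = 5.3508%.
WACC = 0.6249 × 11.5781% + 0.1232 × 5.5500% + 0.2520 × 5.3508% = 9.2667%.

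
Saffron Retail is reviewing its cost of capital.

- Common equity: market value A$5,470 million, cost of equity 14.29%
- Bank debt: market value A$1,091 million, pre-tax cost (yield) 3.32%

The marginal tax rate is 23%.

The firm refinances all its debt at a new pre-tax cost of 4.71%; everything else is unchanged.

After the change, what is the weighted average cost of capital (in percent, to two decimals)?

12.52%

After the change:
Total capital V = 5470 + 1091 = 6561.
Equity: weight = 5470/6561 = 0.8337; cost = 14.29%.
Bank debt: weight = 1091/6561 = 0.1663; after-tax cost = 4.71% × (1 − 23%) = 3.6267%.
WACC = 0.8337 × 14.2900% + 0.1663 × 3.6267% = 12.5168%.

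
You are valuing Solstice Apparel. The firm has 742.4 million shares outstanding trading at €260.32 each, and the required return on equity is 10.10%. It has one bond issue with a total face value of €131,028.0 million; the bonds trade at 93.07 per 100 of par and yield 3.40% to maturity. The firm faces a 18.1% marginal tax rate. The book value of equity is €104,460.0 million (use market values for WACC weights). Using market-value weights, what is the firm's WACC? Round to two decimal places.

7.27%

Market value of equity E = 260.32 × 742.4m = 193261.568m. Market value of debt D = 131028m × 93.07/100 = 121947.7596m.
Total capital V = 193261.568 + 121947.7596 = 315209.3276.
Equity: weight = 193261.568/315209.3276 = 0.6131; cost = 10.1%.
Bonds outstanding: weight = 121947.7596/315209.3276 = 0.3869; after-tax cost = 3.4% × (1 − 18.1%) = 2.7846%.
WACC = 0.6131 × 10.1000% + 0.3869 × 2.7846% = 7.2698%.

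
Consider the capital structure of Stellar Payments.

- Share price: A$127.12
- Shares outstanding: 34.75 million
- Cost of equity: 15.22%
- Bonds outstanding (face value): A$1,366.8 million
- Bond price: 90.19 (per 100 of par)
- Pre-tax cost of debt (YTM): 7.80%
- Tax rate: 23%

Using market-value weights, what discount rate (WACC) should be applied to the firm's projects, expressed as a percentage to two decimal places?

Market value of equity E = 127.12 × 34.75m = 4417.42m. Market value of debt D = 1366.8m × 90.19/100 = 1232.71692m.
Total capital V = 4417.42 + 1232.71692 = 5650.13692.
Equity: weight = 4417.42/5650.13692 = 0.7818; cost = 15.22%.
Bonds outstanding: weight = 1232.71692/5650.13692 = 0.2182; after-tax cost = 7.8% × (1 − 23%) = 6.0060%.
WACC = 0.7818 × 15.2200% + 0.2182 × 6.0060% = 13.2097%.

13.21%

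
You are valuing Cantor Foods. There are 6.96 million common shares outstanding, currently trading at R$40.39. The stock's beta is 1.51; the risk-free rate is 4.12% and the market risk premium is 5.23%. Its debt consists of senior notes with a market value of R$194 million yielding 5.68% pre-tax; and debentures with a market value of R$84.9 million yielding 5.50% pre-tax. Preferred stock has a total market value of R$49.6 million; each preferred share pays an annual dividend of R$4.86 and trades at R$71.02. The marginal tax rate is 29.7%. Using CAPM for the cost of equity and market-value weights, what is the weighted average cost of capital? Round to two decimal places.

Cost of equity via CAPM: Re = 4.12% + 1.51 × 5.23% = 12.0173%.
Cost of preferred: Rp = 4.86 / 71.02 = 6.8431%.
Market value of equity E = 40.39 × 6.96m = 281.1144m.
Total capital V = 281.1144 + 49.6 + 194 + 84.9 = 609.6144.
Equity: weight = 281.1144/609.6144 = 0.4611; cost = 12.0173%.
Preferred: weight = 49.6/609.6144 = 0.0814; cost = 6.8431%.
Senior notes: weight = 194/609.6144 = 0.3182; after-tax cost = 5.68% × (1 − 29.7%) = 3.9930%.
Debentures: weight = 84.9/609.6144 = 0.1393; after-tax cost = 5.5% × (1 − 29.7%) = 3.8665%.
WACC = 0.4611 × 12.0173% + 0.0814 × 6.8431% + 0.3182 × 3.9930% + 0.1393 × 3.8665% = 7.9076%.

7.91%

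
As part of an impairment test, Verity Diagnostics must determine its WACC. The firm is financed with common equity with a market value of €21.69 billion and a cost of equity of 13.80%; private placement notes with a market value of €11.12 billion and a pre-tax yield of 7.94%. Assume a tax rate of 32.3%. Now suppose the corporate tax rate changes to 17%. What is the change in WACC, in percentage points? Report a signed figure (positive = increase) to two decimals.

+0.41 pp

Current WACC:
Total capital V = 21.69 + 11.12 = 32.81.
Equity: weight = 21.69/32.81 = 0.6611; cost = 13.8%.
Private placement notes: weight = 11.12/32.81 = 0.3389; after-tax cost = 7.94% × (1 − 32.3%) = 5.3754%.
WACC = 0.6611 × 13.8000% + 0.3389 × 5.3754% = 10.9447%.
After the change:
Total capital V = 21.69 + 11.12 = 32.81.
Equity: weight = 21.69/32.81 = 0.6611; cost = 13.8%.
Private placement notes: weight = 11.12/32.81 = 0.3389; after-tax cost = 7.94% × (1 − 17%) = 6.5902%.
WACC = 0.6611 × 13.8000% + 0.3389 × 6.5902% = 11.3564%.
Change in WACC = 11.3564% − 10.9447% = 0.4117 pp.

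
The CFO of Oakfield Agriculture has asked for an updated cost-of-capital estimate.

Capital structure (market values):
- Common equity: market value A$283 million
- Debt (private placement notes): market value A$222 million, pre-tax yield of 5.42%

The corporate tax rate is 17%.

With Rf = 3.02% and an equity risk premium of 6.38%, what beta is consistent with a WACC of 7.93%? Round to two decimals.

Total capital V = 283 + 222 = 505.
Equity weight = 283/505 = 0.5604.
Private placement notes weight = 222/505 = 0.4396.
Debt contribution = 0.4396 × 5.42% × (1 − 17%) = 1.9776%.
Required equity contribution = 7.93% − 1.9776% = 5.9524%  ⇒  Re = 10.6218%.
CAPM: 10.6218% = 3.02% + β × 6.38%  ⇒  β = 1.1915.

1.19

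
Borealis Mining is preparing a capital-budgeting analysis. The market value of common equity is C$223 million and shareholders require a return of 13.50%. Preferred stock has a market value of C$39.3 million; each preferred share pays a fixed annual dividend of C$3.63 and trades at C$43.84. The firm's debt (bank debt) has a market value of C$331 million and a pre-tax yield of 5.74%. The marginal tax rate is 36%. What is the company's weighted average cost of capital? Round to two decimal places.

Cost of preferred: Rp = 3.63 / 43.84 = 8.2801%.
Total capital V = 223 + 39.3 + 331 = 593.3.
Equity: weight = 223/593.3 = 0.3759; cost = 13.5%.
Preferred: weight = 39.3/593.3 = 0.0662; cost = 8.2801%.
Bank debt: weight = 331/593.3 = 0.5579; after-tax cost = 5.74% × (1 − 36%) = 3.6736%.
WACC = 0.3759 × 13.5000% + 0.0662 × 8.2801% + 0.5579 × 3.6736% = 7.6721%.

7.67%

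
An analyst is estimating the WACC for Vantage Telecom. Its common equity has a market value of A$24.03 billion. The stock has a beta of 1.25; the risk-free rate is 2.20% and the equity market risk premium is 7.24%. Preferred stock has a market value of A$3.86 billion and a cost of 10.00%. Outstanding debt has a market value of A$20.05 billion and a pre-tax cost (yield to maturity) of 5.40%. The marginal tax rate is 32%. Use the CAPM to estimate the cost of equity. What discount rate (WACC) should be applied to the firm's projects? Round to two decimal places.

Cost of equity via CAPM: Re = 2.2% + 1.25 × 7.24% = 11.2500%.
Total capital V = 24.03 + 3.86 + 20.05 = 47.94.
Equity: weight = 24.03/47.94 = 0.5013; cost = 11.25%.
Preferred: weight = 3.86/47.94 = 0.0805; cost = 10%.
Debt: weight = 20.05/47.94 = 0.4182; after-tax cost = 5.4% × (1 − 32%) = 3.6720%.
WACC = 0.5013 × 11.2500% + 0.0805 × 10.0000% + 0.4182 × 3.6720% = 7.9800%.

7.98%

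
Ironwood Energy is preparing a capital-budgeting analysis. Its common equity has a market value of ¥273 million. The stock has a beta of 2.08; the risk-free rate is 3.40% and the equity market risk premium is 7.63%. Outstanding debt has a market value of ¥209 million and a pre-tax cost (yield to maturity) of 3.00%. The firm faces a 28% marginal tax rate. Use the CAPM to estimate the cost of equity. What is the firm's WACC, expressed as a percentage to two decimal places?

Cost of equity via CAPM: Re = 3.4% + 2.08 × 7.63% = 19.2704%.
Total capital V = 273 + 209 = 482.
Equity: weight = 273/482 = 0.5664; cost = 19.2704%.
Debt: weight = 209/482 = 0.4336; after-tax cost = 3% × (1 − 28%) = 2.1600%.
WACC = 0.5664 × 19.2704% + 0.4336 × 2.1600% = 11.8512%.

11.85%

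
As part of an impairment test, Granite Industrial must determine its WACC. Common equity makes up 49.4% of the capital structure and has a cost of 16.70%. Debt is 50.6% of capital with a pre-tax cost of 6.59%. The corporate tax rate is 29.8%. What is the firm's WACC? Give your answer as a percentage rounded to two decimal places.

After-tax cost of debt = 6.59% × (1 − 29.8%) = 4.6262%.
WACC = 0.494 × 16.7000% + 0.506 × 4.6262% = 10.5906%.

10.59%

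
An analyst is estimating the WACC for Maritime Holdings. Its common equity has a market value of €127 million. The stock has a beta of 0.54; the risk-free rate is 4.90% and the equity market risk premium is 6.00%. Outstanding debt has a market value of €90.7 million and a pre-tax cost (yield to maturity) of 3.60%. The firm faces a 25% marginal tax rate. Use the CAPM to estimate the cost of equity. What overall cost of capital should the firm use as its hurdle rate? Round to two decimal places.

Cost of equity via CAPM: Re = 4.9% + 0.54 × 6.0% = 8.1400%.
Total capital V = 127 + 90.7 = 217.7.
Equity: weight = 127/217.7 = 0.5834; cost = 8.14%.
Debt: weight = 90.7/217.7 = 0.4166; after-tax cost = 3.6% × (1 − 25%) = 2.7000%.
WACC = 0.5834 × 8.1400% + 0.4166 × 2.7000% = 5.8735%.

5.87%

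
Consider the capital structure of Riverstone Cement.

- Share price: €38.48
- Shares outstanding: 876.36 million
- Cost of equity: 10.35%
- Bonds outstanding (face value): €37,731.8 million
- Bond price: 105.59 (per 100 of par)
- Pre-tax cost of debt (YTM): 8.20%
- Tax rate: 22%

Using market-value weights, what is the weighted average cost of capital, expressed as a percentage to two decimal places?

8.21%

Market value of equity E = 38.48 × 876.36m = 33722.3328m. Market value of debt D = 37731.8m × 105.59/100 = 39841.00762m.
Total capital V = 33722.3328 + 39841.00762 = 73563.34042.
Equity: weight = 33722.3328/73563.34042 = 0.4584; cost = 10.35%.
Bonds outstanding: weight = 39841.00762/73563.34042 = 0.5416; after-tax cost = 8.2% × (1 − 22%) = 6.3960%.
WACC = 0.4584 × 10.3500% + 0.5416 × 6.3960% = 8.2086%.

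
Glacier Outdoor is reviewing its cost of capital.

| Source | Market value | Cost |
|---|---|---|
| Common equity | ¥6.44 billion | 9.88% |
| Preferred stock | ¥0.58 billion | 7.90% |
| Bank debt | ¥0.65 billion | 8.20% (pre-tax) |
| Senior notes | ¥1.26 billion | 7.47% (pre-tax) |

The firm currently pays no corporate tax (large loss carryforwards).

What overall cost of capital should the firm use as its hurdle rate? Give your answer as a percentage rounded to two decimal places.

Total capital V = 6.44 + 0.58 + 0.65 + 1.26 = 8.93.
Equity: weight = 6.44/8.93 = 0.7212; cost = 9.88%.
Preferred: weight = 0.58/8.93 = 0.0649; cost = 7.9%.
Bank debt: weight = 0.65/8.93 = 0.0728; after-tax cost = 8.2% × (1 − 0%) = 8.2000%.
Senior notes: weight = 1.26/8.93 = 0.1411; after-tax cost = 7.47% × (1 − 0%) = 7.4700%.
WACC = 0.7212 × 9.8800% + 0.0649 × 7.9000% + 0.0728 × 8.2000% + 0.1411 × 7.4700% = 9.2891%.

9.29%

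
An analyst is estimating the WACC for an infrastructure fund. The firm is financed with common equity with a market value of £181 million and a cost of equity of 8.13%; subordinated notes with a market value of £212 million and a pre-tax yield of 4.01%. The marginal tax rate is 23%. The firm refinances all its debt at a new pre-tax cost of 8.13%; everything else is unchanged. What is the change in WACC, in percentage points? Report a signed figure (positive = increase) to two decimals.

Current WACC:
Total capital V = 181 + 212 = 393.
Equity: weight = 181/393 = 0.4606; cost = 8.13%.
Subordinated notes: weight = 212/393 = 0.5394; after-tax cost = 4.01% × (1 − 23%) = 3.0877%.
WACC = 0.4606 × 8.1300% + 0.5394 × 3.0877% = 5.4100%.
After the change:
Total capital V = 181 + 212 = 393.
Equity: weight = 181/393 = 0.4606; cost = 8.13%.
Subordinated notes: weight = 212/393 = 0.5394; after-tax cost = 8.13% × (1 − 23%) = 6.2601%.
WACC = 0.4606 × 8.1300% + 0.5394 × 6.2601% = 7.1213%.
Change in WACC = 7.1213% − 5.4100% = 1.7113 pp.

+1.71 pp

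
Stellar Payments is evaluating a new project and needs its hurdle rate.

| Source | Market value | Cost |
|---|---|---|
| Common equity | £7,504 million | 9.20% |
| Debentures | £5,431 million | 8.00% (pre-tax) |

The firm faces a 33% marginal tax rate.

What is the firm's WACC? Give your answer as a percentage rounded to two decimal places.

7.59%

Total capital V = 7504 + 5431 = 12935.
Equity: weight = 7504/12935 = 0.5801; cost = 9.2%.
Debentures: weight = 5431/12935 = 0.4199; after-tax cost = 8% × (1 − 33%) = 5.3600%.
WACC = 0.5801 × 9.2000% + 0.4199 × 5.3600% = 7.5877%.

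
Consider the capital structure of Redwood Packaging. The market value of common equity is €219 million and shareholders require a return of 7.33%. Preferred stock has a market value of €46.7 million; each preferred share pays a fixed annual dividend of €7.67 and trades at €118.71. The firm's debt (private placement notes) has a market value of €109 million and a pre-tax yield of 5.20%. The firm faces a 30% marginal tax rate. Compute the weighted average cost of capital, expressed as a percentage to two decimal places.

Cost of preferred: Rp = 7.67 / 118.71 = 6.4611%.
Total capital V = 219 + 46.7 + 109 = 374.7.
Equity: weight = 219/374.7 = 0.5845; cost = 7.33%.
Preferred: weight = 46.7/374.7 = 0.1246; cost = 6.4611%.
Private placement notes: weight = 109/374.7 = 0.2909; after-tax cost = 5.2% × (1 − 30%) = 3.6400%.
WACC = 0.5845 × 7.3300% + 0.1246 × 6.4611% + 0.2909 × 3.6400% = 6.1483%.

6.15%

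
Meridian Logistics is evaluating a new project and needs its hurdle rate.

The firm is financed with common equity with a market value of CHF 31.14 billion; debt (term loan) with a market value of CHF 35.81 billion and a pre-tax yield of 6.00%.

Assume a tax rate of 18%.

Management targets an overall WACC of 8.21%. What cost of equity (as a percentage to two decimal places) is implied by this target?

Total capital V = 31.14 + 35.81 = 66.95.
Equity weight = 31.14/66.95 = 0.4651.
Term loan weight = 35.81/66.95 = 0.5349.
Debt contribution = 0.5349 × 6% × (1 − 18%) = 2.6316%.
Required equity contribution = 8.21% − 2.6316% = 5.5784%.
Re = 5.5784% / 0.4651 = 11.9934%.

11.99%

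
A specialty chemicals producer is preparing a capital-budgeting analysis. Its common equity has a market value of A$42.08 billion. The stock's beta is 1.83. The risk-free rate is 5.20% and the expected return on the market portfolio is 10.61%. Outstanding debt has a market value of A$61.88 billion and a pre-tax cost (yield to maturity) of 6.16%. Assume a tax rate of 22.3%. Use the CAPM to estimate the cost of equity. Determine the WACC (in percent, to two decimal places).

8.96%

Market risk premium = 10.61% − 5.2% = 5.41%.
Cost of equity via CAPM: Re = 5.2% + 1.83 × 5.41% = 15.1003%.
Total capital V = 42.08 + 61.88 = 103.96.
Equity: weight = 42.08/103.96 = 0.4048; cost = 15.1003%.
Debt: weight = 61.88/103.96 = 0.5952; after-tax cost = 6.16% × (1 − 22.3%) = 4.7863%.
WACC = 0.4048 × 15.1003% + 0.5952 × 4.7863% = 8.9611%.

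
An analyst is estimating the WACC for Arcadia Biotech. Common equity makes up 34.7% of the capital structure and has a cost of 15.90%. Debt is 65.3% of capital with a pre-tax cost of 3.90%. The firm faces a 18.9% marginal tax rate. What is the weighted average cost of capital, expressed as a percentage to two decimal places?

7.58%

After-tax cost of debt = 3.9% × (1 − 18.9%) = 3.1629%.
WACC = 0.347 × 15.9000% + 0.653 × 3.1629% = 7.5827%.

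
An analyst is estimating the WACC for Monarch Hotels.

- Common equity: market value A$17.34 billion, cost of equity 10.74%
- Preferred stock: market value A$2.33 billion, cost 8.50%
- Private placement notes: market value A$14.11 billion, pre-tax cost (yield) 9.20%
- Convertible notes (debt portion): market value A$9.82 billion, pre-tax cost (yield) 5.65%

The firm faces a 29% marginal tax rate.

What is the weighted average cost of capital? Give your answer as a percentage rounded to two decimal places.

Total capital V = 17.34 + 2.33 + 14.11 + 9.82 = 43.6.
Equity: weight = 17.34/43.6 = 0.3977; cost = 10.74%.
Preferred: weight = 2.33/43.6 = 0.0534; cost = 8.5%.
Private placement notes: weight = 14.11/43.6 = 0.3236; after-tax cost = 9.2% × (1 − 29%) = 6.5320%.
Convertible notes (debt portion): weight = 9.82/43.6 = 0.2252; after-tax cost = 5.65% × (1 − 29%) = 4.0115%.
WACC = 0.3977 × 10.7400% + 0.0534 × 8.5000% + 0.3236 × 6.5320% + 0.2252 × 4.0115% = 7.7430%.

7.74%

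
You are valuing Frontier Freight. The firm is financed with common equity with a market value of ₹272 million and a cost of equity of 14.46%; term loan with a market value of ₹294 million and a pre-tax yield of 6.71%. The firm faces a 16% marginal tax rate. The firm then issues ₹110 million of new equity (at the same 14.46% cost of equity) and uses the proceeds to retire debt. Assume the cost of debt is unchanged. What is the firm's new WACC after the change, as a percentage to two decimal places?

11.59%

After the change:
Total capital V = 382 + 184 = 566.
Equity: weight = 382/566 = 0.6749; cost = 14.46%.
Term loan: weight = 184/566 = 0.3251; after-tax cost = 6.71% × (1 − 16%) = 5.6364%.
WACC = 0.6749 × 14.4600% + 0.3251 × 5.6364% = 11.5916%.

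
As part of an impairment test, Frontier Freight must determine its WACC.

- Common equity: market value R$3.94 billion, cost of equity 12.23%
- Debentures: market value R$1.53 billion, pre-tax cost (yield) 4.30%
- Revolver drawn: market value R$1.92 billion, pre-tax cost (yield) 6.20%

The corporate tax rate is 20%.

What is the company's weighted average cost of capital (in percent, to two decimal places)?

Total capital V = 3.94 + 1.53 + 1.92 = 7.39.
Equity: weight = 3.94/7.39 = 0.5332; cost = 12.23%.
Debentures: weight = 1.53/7.39 = 0.2070; after-tax cost = 4.3% × (1 − 20%) = 3.4400%.
Revolver drawn: weight = 1.92/7.39 = 0.2598; after-tax cost = 6.2% × (1 − 20%) = 4.9600%.
WACC = 0.5332 × 12.2300% + 0.2070 × 3.4400% + 0.2598 × 4.9600% = 8.5213%.

8.52%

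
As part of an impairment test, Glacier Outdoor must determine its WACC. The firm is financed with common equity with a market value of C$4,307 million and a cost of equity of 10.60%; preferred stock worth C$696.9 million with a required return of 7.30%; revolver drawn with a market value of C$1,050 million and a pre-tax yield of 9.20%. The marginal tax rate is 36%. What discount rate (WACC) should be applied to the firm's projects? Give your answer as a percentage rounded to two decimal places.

Total capital V = 4307 + 696.9 + 1050 = 6053.9.
Equity: weight = 4307/6053.9 = 0.7114; cost = 10.6%.
Preferred: weight = 696.9/6053.9 = 0.1151; cost = 7.3%.
Revolver drawn: weight = 1050/6053.9 = 0.1734; after-tax cost = 9.2% × (1 − 36%) = 5.8880%.
WACC = 0.7114 × 10.6000% + 0.1151 × 7.3000% + 0.1734 × 5.8880% = 9.4029%.

9.40%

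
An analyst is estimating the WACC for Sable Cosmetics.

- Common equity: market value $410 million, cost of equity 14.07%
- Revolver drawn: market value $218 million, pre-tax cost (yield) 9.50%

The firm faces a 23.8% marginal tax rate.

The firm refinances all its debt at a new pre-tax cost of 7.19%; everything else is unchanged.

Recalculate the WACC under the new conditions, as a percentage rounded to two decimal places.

After the change:
Total capital V = 410 + 218 = 628.
Equity: weight = 410/628 = 0.6529; cost = 14.07%.
Revolver drawn: weight = 218/628 = 0.3471; after-tax cost = 7.19% × (1 − 23.8%) = 5.4788%.
WACC = 0.6529 × 14.0700% + 0.3471 × 5.4788% = 11.0877%.

11.09%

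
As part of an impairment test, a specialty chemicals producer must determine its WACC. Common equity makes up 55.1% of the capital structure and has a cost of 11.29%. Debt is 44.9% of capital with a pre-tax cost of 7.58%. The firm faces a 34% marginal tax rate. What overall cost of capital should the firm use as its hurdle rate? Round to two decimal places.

8.47%

After-tax cost of debt = 7.58% × (1 − 34%) = 5.0028%.
WACC = 0.551 × 11.2900% + 0.449 × 5.0028% = 8.4670%.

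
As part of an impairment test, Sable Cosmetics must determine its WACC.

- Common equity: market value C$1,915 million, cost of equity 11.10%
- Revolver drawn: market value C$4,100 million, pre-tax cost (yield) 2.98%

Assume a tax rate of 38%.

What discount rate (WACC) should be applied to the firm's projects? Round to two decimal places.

Total capital V = 1915 + 4100 = 6015.
Equity: weight = 1915/6015 = 0.3184; cost = 11.1%.
Revolver drawn: weight = 4100/6015 = 0.6816; after-tax cost = 2.98% × (1 − 38%) = 1.8476%.
WACC = 0.3184 × 11.1000% + 0.6816 × 1.8476% = 4.7933%.

4.79%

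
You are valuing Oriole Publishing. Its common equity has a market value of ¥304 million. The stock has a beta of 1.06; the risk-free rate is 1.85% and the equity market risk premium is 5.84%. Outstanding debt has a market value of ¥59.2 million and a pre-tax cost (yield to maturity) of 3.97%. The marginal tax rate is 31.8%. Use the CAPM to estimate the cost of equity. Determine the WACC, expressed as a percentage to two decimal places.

7.17%

Cost of equity via CAPM: Re = 1.85% + 1.06 × 5.84% = 8.0404%.
Total capital V = 304 + 59.2 = 363.2.
Equity: weight = 304/363.2 = 0.8370; cost = 8.0404%.
Debt: weight = 59.2/363.2 = 0.1630; after-tax cost = 3.97% × (1 − 31.8%) = 2.7075%.
WACC = 0.8370 × 8.0404% + 0.1630 × 2.7075% = 7.1712%.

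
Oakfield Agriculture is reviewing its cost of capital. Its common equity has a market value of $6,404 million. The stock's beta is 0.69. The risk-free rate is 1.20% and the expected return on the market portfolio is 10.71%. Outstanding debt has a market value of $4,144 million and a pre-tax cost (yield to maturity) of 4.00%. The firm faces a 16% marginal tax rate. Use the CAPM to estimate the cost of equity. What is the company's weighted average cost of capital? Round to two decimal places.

6.03%

Market risk premium = 10.71% − 1.2% = 9.51%.
Cost of equity via CAPM: Re = 1.2% + 0.69 × 9.51% = 7.7619%.
Total capital V = 6404 + 4144 = 10548.
Equity: weight = 6404/10548 = 0.6071; cost = 7.7619%.
Debt: weight = 4144/10548 = 0.3929; after-tax cost = 4% × (1 − 16%) = 3.3600%.
WACC = 0.6071 × 7.7619% + 0.3929 × 3.3600% = 6.0325%.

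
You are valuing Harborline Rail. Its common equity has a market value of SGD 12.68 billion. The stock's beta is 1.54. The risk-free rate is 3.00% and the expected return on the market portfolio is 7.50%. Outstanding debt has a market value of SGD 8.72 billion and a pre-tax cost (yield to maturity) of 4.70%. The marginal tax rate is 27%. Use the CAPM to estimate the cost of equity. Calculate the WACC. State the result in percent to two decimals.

7.28%

Market risk premium = 7.5% − 3.0% = 4.5%.
Cost of equity via CAPM: Re = 3.0% + 1.54 × 4.5% = 9.9300%.
Total capital V = 12.68 + 8.72 = 21.4.
Equity: weight = 12.68/21.4 = 0.5925; cost = 9.93%.
Debt: weight = 8.72/21.4 = 0.4075; after-tax cost = 4.7% × (1 − 27%) = 3.4310%.
WACC = 0.5925 × 9.9300% + 0.4075 × 3.4310% = 7.2818%.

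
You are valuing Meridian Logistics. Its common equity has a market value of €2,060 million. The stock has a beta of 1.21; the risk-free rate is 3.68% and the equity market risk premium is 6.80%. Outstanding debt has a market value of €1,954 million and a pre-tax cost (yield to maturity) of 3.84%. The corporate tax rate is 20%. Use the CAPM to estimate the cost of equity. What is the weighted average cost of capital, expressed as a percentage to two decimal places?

7.61%

Cost of equity via CAPM: Re = 3.68% + 1.21 × 6.8% = 11.9080%.
Total capital V = 2060 + 1954 = 4014.
Equity: weight = 2060/4014 = 0.5132; cost = 11.908%.
Debt: weight = 1954/4014 = 0.4868; after-tax cost = 3.84% × (1 − 20%) = 3.0720%.
WACC = 0.5132 × 11.9080% + 0.4868 × 3.0720% = 7.6067%.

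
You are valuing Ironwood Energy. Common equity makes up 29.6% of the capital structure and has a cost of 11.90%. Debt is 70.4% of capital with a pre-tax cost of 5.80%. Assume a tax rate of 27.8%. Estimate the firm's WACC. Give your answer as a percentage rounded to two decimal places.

6.47%

After-tax cost of debt = 5.8% × (1 − 27.8%) = 4.1876%.
WACC = 0.296 × 11.9000% + 0.704 × 4.1876% = 6.4705%.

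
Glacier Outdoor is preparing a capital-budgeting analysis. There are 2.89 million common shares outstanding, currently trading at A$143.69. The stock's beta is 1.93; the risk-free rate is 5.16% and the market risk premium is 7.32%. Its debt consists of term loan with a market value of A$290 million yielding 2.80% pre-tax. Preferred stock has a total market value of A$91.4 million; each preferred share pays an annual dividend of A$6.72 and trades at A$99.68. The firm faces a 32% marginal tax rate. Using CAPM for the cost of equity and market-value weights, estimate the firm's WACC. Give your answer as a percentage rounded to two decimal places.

Cost of equity via CAPM: Re = 5.16% + 1.93 × 7.32% = 19.2876%.
Cost of preferred: Rp = 6.72 / 99.68 = 6.7416%.
Market value of equity E = 143.69 × 2.89m = 415.2641m.
Total capital V = 415.2641 + 91.4 + 290 = 796.6641.
Equity: weight = 415.2641/796.6641 = 0.5213; cost = 19.2876%.
Preferred: weight = 91.4/796.6641 = 0.1147; cost = 6.7416%.
Term loan: weight = 290/796.6641 = 0.3640; after-tax cost = 2.8% × (1 − 32%) = 1.9040%.
WACC = 0.5213 × 19.2876% + 0.1147 × 6.7416% + 0.3640 × 1.9040% = 11.5203%.

11.52%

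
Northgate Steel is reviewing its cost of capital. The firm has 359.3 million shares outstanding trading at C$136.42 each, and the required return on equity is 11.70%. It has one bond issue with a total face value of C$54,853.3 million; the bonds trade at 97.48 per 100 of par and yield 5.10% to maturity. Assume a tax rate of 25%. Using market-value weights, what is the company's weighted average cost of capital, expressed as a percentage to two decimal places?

7.59%

Market value of equity E = 136.42 × 359.3m = 49015.706m. Market value of debt D = 54853.3m × 97.48/100 = 53470.99684m.
Total capital V = 49015.706 + 53470.99684 = 102486.70284.
Equity: weight = 49015.706/102486.70284 = 0.4783; cost = 11.7%.
Bonds outstanding: weight = 53470.99684/102486.70284 = 0.5217; after-tax cost = 5.1% × (1 − 25%) = 3.8250%.
WACC = 0.4783 × 11.7000% + 0.5217 × 3.8250% = 7.5913%.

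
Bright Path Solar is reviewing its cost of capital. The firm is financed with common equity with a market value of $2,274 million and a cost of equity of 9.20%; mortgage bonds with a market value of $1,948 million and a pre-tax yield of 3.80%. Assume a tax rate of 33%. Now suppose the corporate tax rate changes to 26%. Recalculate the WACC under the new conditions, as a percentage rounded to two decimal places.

6.25%

After the change:
Total capital V = 2274 + 1948 = 4222.
Equity: weight = 2274/4222 = 0.5386; cost = 9.2%.
Mortgage bonds: weight = 1948/4222 = 0.4614; after-tax cost = 3.8% × (1 − 26%) = 2.8120%.
WACC = 0.5386 × 9.2000% + 0.4614 × 2.8120% = 6.2526%.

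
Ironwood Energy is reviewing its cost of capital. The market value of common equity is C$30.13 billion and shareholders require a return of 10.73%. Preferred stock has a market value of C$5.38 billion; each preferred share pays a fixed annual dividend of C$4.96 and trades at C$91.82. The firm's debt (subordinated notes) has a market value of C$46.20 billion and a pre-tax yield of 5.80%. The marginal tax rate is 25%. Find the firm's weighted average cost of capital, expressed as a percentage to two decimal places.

Cost of preferred: Rp = 4.96 / 91.82 = 5.4019%.
Total capital V = 30.13 + 5.38 + 46.2 = 81.71.
Equity: weight = 30.13/81.71 = 0.3687; cost = 10.73%.
Preferred: weight = 5.38/81.71 = 0.0658; cost = 5.4019%.
Subordinated notes: weight = 46.2/81.71 = 0.5654; after-tax cost = 5.8% × (1 − 25%) = 4.3500%.
WACC = 0.3687 × 10.7300% + 0.0658 × 5.4019% + 0.5654 × 4.3500% = 6.7718%.

6.77%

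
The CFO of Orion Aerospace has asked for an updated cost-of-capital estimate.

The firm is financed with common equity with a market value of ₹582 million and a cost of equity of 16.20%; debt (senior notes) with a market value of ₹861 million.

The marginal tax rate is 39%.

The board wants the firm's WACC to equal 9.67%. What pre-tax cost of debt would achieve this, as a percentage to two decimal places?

8.62%

Total capital V = 582 + 861 = 1443.
Equity weight = 582/1443 = 0.4033.
Senior notes weight = 861/1443 = 0.5967.
Equity contribution = 0.4033 × 16.2% = 6.5339%.
Remaining for debt = 9.67% − 6.5339% = 3.1361%.
Rd × (1 − 39%) × 0.5967 = 3.1361%  ⇒  Rd = 8.6164%.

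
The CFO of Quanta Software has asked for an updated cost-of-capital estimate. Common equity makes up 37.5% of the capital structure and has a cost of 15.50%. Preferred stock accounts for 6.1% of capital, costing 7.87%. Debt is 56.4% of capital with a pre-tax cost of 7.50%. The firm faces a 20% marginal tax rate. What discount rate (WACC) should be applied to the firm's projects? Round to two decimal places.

9.68%

After-tax cost of debt = 7.5% × (1 − 20%) = 6.0000%.
WACC = 0.375 × 15.5000% + 0.061 × 7.8700% + 0.564 × 6.0000% = 9.6766%.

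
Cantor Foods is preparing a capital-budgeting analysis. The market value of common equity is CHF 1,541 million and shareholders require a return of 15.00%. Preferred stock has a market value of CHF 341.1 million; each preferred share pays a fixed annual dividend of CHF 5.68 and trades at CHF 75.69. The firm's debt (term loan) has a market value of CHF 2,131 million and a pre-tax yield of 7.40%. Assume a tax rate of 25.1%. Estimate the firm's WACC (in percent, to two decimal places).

Cost of preferred: Rp = 5.68 / 75.69 = 7.5043%.
Total capital V = 1541 + 341.1 + 2131 = 4013.1.
Equity: weight = 1541/4013.1 = 0.3840; cost = 15%.
Preferred: weight = 341.1/4013.1 = 0.0850; cost = 7.5043%.
Term loan: weight = 2131/4013.1 = 0.5310; after-tax cost = 7.4% × (1 − 25.1%) = 5.5426%.
WACC = 0.3840 × 15.0000% + 0.0850 × 7.5043% + 0.5310 × 5.5426% = 9.3409%.

9.34%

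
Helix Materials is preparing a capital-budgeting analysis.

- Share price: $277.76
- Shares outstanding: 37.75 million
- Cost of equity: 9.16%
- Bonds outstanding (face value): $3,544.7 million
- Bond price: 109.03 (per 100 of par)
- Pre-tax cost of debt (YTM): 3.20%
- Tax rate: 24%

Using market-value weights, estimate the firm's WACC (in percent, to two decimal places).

Market value of equity E = 277.76 × 37.75m = 10485.44m. Market value of debt D = 3544.7m × 109.03/100 = 3864.78641m.
Total capital V = 10485.44 + 3864.78641 = 14350.22641.
Equity: weight = 10485.44/14350.22641 = 0.7307; cost = 9.16%.
Bonds outstanding: weight = 3864.78641/14350.22641 = 0.2693; after-tax cost = 3.2% × (1 − 24%) = 2.4320%.
WACC = 0.7307 × 9.1600% + 0.2693 × 2.4320% = 7.3480%.

7.35%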